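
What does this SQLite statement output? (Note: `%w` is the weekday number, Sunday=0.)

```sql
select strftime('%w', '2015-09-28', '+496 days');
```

First apply '+496 days': 2015-09-28 → 2017-02-05.
2017-02-05 is a Sunday; with Sunday=0 that is 0.

0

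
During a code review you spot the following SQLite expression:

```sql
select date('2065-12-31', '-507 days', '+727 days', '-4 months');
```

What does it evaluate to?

Applying '-507 days' to 2065-12-31: counting 507 days back gives 2064-08-11.
Applying '+727 days' to 2064-08-11: counting 727 days forward gives 2066-08-08.
Adding -4 months to 2066-08-08 gives 2066-04-08.

2066-04-08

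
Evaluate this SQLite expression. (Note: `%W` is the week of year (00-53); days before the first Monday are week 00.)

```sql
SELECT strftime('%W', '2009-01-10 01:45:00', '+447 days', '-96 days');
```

51

First apply '+447 days', '-96 days': 2009-01-10 01:45:00 → 2009-12-27 01:45:00.
2009-12-27 is a Sunday. SQLite's %W counts Mondays since the year started; the result is 51.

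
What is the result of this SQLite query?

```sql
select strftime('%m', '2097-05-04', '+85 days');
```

First apply '+85 days': 2097-05-04 → 2097-07-28.
`%m` extracts the 2-digit month (01-12): 07.

07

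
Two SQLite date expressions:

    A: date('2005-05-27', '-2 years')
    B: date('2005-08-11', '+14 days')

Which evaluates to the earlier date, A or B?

A = 2003-05-27.
B = 2005-08-25.
A is earlier.

A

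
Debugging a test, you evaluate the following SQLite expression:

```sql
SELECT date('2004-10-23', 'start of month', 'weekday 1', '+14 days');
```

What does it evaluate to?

`start of month` rewinds 2004-10-23 to 2004-10-01.
`weekday 1` advances to the next Monday; 2004-10-01 is a Friday, so it moves forward to 2004-10-04.
Advancing 14 more days within October lands on 2004-10-18.

2004-10-18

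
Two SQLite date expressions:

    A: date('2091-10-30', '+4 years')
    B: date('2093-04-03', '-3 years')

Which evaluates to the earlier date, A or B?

B

A = 2095-10-30.
B = 2090-04-03.
B is earlier.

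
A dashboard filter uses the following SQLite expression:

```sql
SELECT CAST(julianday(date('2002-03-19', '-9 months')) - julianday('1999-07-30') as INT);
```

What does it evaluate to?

Adding -9 months to 2002-03-19 gives 2001-06-19.
1 day remains in July 1999 after the 30th (31 − 30).
Full months from August 1999 through May 2001 contribute their day counts.
Then 19 days into June 2001.
Total: 1 + 31 + 30 + 31 + 30 + 31 + 31 + 29 + 31 + 30 + 31 + 30 + 31 + 31 + 30 + 31 + 30 + 31 + 31 + 28 + 31 + 30 + 31 + 19 = 690.

690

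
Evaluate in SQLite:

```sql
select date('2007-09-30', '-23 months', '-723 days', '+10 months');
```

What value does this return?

2004-09-07

Adding -23 months to 2007-09-30 gives 2005-10-30.
Applying '-723 days' to 2005-10-30: counting 723 days back gives 2003-11-07.
Adding +10 months to 2003-11-07 gives 2004-09-07.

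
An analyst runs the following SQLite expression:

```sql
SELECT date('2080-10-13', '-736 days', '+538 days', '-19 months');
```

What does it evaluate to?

2078-08-29

Applying '-736 days' to 2080-10-13: counting 736 days back gives 2078-10-08.
Applying '+538 days' to 2078-10-08: counting 538 days forward gives 2080-03-29.
Adding -19 months to 2080-03-29 gives 2078-08-29.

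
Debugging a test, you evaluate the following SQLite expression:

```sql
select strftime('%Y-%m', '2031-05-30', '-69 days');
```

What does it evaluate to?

2031-03

First apply '-69 days': 2031-05-30 → 2031-03-22.
`%Y-%m` extracts the year-month: 2031-03.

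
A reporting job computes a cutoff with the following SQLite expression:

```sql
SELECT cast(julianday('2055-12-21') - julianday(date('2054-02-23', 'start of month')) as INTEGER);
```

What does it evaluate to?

`start of month` rewinds 2054-02-23 to 2054-02-01.
27 days remain in February 2054 after the 1st (28 − 1).
Full months from March 2054 through November 2055 contribute their day counts.
Then 21 days into December 2055.
Total: 27 + 31 + 30 + 31 + 30 + 31 + 31 + 30 + 31 + 30 + 31 + 31 + 28 + 31 + 30 + 31 + 30 + 31 + 31 + 30 + 31 + 30 + 21 = 688.

688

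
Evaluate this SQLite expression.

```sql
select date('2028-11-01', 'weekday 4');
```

2028-11-02

`weekday 4` advances to the next Thursday; 2028-11-01 is a Wednesday, so it moves forward to 2028-11-02.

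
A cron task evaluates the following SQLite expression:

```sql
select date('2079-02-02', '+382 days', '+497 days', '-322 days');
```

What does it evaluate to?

2080-08-12

Applying '+382 days' to 2079-02-02: counting 382 days forward gives 2080-02-19.
Applying '+497 days' to 2080-02-19: counting 497 days forward gives 2081-06-30.
Applying '-322 days' to 2081-06-30: counting 322 days back gives 2080-08-12.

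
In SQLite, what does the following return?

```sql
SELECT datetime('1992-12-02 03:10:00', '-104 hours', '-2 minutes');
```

-104 hours from 1992-12-02 03:10:00 is 1992-11-27 19:10:00 (crosses midnight).
-2 minutes from 1992-11-27 19:10:00 is 1992-11-27 19:08:00.

1992-11-27 19:08:00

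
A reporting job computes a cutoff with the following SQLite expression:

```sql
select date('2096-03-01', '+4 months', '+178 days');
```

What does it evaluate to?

Adding +4 months to 2096-03-01 gives 2096-07-01.
Applying '+178 days' to 2096-07-01: counting 178 days forward gives 2096-12-26.

2096-12-26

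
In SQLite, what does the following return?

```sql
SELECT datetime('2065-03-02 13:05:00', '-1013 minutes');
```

1013 minutes = 16h 53m; -1013 minutes from 2065-03-02 13:05:00 is 2065-03-01 20:12:00 (crosses midnight).

2065-03-01 20:12:00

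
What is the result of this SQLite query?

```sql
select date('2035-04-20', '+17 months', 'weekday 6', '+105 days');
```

Adding +17 months to 2035-04-20 gives 2036-09-20.
`weekday 6` advances to the next Saturday; 2036-09-20 is already a Saturday, so it stays at 2036-09-20.
Applying '+105 days' to 2036-09-20: counting 105 days forward gives 2037-01-03.

2037-01-03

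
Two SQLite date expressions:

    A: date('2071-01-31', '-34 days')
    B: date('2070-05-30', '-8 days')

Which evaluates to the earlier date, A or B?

A = 2070-12-28.
B = 2070-05-22.
B is earlier.

B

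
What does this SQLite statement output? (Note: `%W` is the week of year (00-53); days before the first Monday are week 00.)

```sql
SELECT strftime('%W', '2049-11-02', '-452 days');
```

First apply '-452 days': 2049-11-02 → 2048-08-07.
2048-08-07 is a Friday. SQLite's %W counts Mondays since the year started; the result is 31.

31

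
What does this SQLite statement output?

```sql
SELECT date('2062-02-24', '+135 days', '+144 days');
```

Applying '+135 days' to 2062-02-24: counting 135 days forward gives 2062-07-09.
Applying '+144 days' to 2062-07-09: counting 144 days forward gives 2062-11-30.

2062-11-30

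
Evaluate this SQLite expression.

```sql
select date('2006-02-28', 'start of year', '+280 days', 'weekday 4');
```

2006-10-12

`start of year` rewinds 2006-02-28 to 2006-01-01.
Applying '+280 days' to 2006-01-01: counting 280 days forward gives 2006-10-08.
`weekday 4` advances to the next Thursday; 2006-10-08 is a Sunday, so it moves forward to 2006-10-12.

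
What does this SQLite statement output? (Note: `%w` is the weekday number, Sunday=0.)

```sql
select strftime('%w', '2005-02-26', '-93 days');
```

4

First apply '-93 days': 2005-02-26 → 2004-11-25.
2004-11-25 is a Thursday; with Sunday=0 that is 4.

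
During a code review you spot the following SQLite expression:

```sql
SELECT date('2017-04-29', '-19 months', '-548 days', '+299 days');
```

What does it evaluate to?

Adding -19 months to 2017-04-29 gives 2015-09-29.
Applying '-548 days' to 2015-09-29: counting 548 days back gives 2014-03-30.
Applying '+299 days' to 2014-03-30: counting 299 days forward gives 2015-01-23.

2015-01-23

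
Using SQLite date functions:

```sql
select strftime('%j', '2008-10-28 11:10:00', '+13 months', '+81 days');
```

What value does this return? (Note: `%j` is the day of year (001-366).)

048

First apply '+13 months', '+81 days': 2008-10-28 11:10:00 → 2010-02-17 11:10:00.
Day-of-year for 2010-02-17: days since 2010-01-01 inclusive = 48, zero-padded to 048.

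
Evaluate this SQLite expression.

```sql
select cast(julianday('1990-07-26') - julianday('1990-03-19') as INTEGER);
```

129

12 days remain in March 1990 after the 19th (31 − 19).
April 1990: 30 days.
May 1990: 31 days.
June 1990: 30 days.
Then 26 days into July 1990.
Total: 12 + 30 + 31 + 30 + 26 = 129.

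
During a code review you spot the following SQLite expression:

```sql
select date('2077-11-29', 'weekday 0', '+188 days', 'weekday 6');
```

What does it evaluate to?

2078-06-11

`weekday 0` advances to the next Sunday; 2077-11-29 is a Monday, so it moves forward to 2077-12-05.
Applying '+188 days' to 2077-12-05: counting 188 days forward gives 2078-06-11.
`weekday 6` advances to the next Saturday; 2078-06-11 is already a Saturday, so it stays at 2078-06-11.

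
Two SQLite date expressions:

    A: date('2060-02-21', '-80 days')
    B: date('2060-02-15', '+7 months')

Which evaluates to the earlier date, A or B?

A = 2059-12-03.
B = 2060-09-15.
A is earlier.

A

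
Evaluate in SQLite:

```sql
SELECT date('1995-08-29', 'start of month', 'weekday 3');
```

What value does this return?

`start of month` rewinds 1995-08-29 to 1995-08-01.
`weekday 3` advances to the next Wednesday; 1995-08-01 is a Tuesday, so it moves forward to 1995-08-02.

1995-08-02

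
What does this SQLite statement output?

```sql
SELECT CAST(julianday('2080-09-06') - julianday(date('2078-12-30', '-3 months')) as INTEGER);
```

707

Adding -3 months to 2078-12-30 gives 2078-09-30.
0 days remain in September 2078 after the 30th (30 − 30).
Full months from October 2078 through August 2080 contribute their day counts.
Then 6 days into September 2080.
Total: 0 + 31 + 30 + 31 + 31 + 28 + 31 + 30 + 31 + 30 + 31 + 31 + 30 + 31 + 30 + 31 + 31 + 29 + 31 + 30 + 31 + 30 + 31 + 31 + 6 = 707.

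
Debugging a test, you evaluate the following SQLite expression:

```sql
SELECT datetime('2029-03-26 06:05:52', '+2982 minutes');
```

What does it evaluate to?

2029-03-28 07:47:52

2982 minutes = 49h 42m; +2982 minutes from 2029-03-26 06:05:52 is 2029-03-28 07:47:52 (crosses midnight).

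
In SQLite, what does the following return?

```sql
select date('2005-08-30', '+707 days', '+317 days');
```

Applying '+707 days' to 2005-08-30: counting 707 days forward gives 2007-08-07.
Applying '+317 days' to 2007-08-07: counting 317 days forward gives 2008-06-19.

2008-06-19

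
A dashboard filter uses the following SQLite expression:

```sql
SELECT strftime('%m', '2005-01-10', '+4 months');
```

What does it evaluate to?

First apply '+4 months': 2005-01-10 → 2005-05-10.
`%m` extracts the 2-digit month (01-12): 05.

05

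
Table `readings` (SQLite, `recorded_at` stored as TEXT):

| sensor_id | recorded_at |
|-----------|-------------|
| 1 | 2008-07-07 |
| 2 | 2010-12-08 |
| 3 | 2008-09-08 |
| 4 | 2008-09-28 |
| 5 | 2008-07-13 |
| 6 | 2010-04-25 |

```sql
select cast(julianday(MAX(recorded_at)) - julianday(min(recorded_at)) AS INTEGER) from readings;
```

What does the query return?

MIN = 2008-07-07, MAX = 2010-12-08.
24 days remain in July 2008 after the 7th (31 − 7).
Full months from August 2008 through November 2010 contribute their day counts.
Then 8 days into December 2010.
Total: 24 + 31 + 30 + 31 + 30 + 31 + 31 + 28 + 31 + 30 + 31 + 30 + 31 + 31 + 30 + 31 + 30 + 31 + 31 + 28 + 31 + 30 + 31 + 30 + 31 + 31 + 30 + 31 + 30 + 8 = 884.

884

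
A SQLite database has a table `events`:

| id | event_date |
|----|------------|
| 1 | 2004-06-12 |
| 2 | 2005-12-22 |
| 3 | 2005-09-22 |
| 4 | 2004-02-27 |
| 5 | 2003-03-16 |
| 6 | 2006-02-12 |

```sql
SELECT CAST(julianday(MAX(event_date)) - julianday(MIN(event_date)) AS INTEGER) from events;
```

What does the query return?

MIN = 2003-03-16, MAX = 2006-02-12.
15 days remain in March 2003 after the 16th (31 − 16).
Full months from April 2003 through January 2006 contribute their day counts.
Then 12 days into February 2006.
Total: 15 + 30 + 31 + 30 + 31 + 31 + 30 + 31 + 30 + 31 + 31 + 29 + 31 + 30 + 31 + 30 + 31 + 31 + 30 + 31 + 30 + 31 + 31 + 28 + 31 + 30 + 31 + 30 + 31 + 31 + 30 + 31 + 30 + 31 + 31 + 12 = 1064.

1064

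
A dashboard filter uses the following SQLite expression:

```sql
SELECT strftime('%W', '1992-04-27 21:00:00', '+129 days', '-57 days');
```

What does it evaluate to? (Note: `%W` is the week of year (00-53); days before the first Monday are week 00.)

27

First apply '+129 days', '-57 days': 1992-04-27 21:00:00 → 1992-07-08 21:00:00.
1992-07-08 is a Wednesday. SQLite's %W counts Mondays since the year started; the result is 27.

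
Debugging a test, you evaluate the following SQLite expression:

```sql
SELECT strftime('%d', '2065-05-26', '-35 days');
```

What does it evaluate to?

First apply '-35 days': 2065-05-26 → 2065-04-21.
`%d` extracts the 2-digit day of month: 21.

21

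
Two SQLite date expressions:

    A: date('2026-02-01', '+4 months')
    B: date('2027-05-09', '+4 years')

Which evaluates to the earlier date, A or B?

A

A = 2026-06-01.
B = 2031-05-09.
A is earlier.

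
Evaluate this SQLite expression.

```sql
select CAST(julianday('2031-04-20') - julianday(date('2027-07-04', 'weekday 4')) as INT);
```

1382

`weekday 4` advances to the next Thursday; 2027-07-04 is a Sunday, so it moves forward to 2027-07-08.
23 days remain in July 2027 after the 8th (31 − 8).
Full months from August 2027 through March 2031 contribute their day counts.
Then 20 days into April 2031.
Total: 23 + 31 + 30 + 31 + 30 + 31 + 31 + 29 + 31 + 30 + 31 + 30 + 31 + 31 + 30 + 31 + 30 + 31 + 31 + 28 + 31 + 30 + 31 + 30 + 31 + 31 + 30 + 31 + 30 + 31 + 31 + 28 + 31 + 30 + 31 + 30 + 31 + 31 + 30 + 31 + 30 + 31 + 31 + 28 + 31 + 20 = 1382.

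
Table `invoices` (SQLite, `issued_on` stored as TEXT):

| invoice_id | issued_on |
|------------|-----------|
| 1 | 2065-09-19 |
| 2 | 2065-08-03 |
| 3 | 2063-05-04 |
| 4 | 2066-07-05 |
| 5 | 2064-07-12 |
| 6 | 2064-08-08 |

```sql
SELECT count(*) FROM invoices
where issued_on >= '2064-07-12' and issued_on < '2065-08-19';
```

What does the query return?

3

Rows in [2064-07-12, 2065-08-19): 2065-08-03, 2064-07-12, 2064-08-08 → 3 rows.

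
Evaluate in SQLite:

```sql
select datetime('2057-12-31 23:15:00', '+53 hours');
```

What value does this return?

2058-01-03 04:15:00

+53 hours from 2057-12-31 23:15:00 is 2058-01-03 04:15:00 (crosses midnight).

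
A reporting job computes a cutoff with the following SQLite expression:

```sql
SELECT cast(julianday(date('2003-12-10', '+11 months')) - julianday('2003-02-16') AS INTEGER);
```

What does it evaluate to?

Adding +11 months to 2003-12-10 gives 2004-11-10.
12 days remain in February 2003 after the 16th (28 − 16).
Full months from March 2003 through October 2004 contribute their day counts.
Then 10 days into November 2004.
Total: 12 + 31 + 30 + 31 + 30 + 31 + 31 + 30 + 31 + 30 + 31 + 31 + 29 + 31 + 30 + 31 + 30 + 31 + 31 + 30 + 31 + 10 = 633.

633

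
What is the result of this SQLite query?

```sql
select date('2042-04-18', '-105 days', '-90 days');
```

2041-10-05

Applying '-105 days' to 2042-04-18: counting 105 days back gives 2042-01-03.
Applying '-90 days' to 2042-01-03: counting 90 days back gives 2041-10-05.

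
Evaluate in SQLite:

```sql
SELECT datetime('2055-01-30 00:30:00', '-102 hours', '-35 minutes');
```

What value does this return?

2055-01-25 17:55:00

-102 hours from 2055-01-30 00:30:00 is 2055-01-25 18:30:00 (crosses midnight).
-35 minutes from 2055-01-25 18:30:00 is 2055-01-25 17:55:00.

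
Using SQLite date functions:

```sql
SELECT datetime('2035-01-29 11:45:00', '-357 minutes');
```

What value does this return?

357 minutes = 5h 57m; -357 minutes from 2035-01-29 11:45:00 is 2035-01-29 05:48:00.

2035-01-29 05:48:00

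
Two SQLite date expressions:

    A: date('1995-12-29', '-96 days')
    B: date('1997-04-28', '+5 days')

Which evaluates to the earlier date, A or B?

A

A = 1995-09-24.
B = 1997-05-03.
A is earlier.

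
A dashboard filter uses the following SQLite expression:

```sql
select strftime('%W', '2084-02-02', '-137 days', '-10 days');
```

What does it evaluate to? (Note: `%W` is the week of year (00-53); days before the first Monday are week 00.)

First apply '-137 days', '-10 days': 2084-02-02 → 2083-09-08.
2083-09-08 is a Wednesday. SQLite's %W counts Mondays since the year started; the result is 36.

36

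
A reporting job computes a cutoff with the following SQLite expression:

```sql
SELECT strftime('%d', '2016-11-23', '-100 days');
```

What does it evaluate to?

First apply '-100 days': 2016-11-23 → 2016-08-15.
`%d` extracts the 2-digit day of month: 15.

15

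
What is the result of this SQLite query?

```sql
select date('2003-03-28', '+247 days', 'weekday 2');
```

2003-12-02

Applying '+247 days' to 2003-03-28: counting 247 days forward gives 2003-11-30.
`weekday 2` advances to the next Tuesday; 2003-11-30 is a Sunday, so it moves forward to 2003-12-02.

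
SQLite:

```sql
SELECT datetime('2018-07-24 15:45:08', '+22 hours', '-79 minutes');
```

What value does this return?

2018-07-25 12:26:08

+22 hours from 2018-07-24 15:45:08 is 2018-07-25 13:45:08 (crosses midnight).
79 minutes = 1h 19m; -79 minutes from 2018-07-25 13:45:08 is 2018-07-25 12:26:08.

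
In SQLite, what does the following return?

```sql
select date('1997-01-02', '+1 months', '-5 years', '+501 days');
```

1993-06-17

Adding +1 month to 1997-01-02 gives 1997-02-02.
Adding -5 years to 1997-02-02 gives 1992-02-02.
Applying '+501 days' to 1992-02-02: counting 501 days forward gives 1993-06-17.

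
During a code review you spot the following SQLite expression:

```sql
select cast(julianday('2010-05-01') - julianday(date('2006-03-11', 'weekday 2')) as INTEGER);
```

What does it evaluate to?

1509

`weekday 2` advances to the next Tuesday; 2006-03-11 is a Saturday, so it moves forward to 2006-03-14.
17 days remain in March 2006 after the 14th (31 − 14).
Full months from April 2006 through April 2010 contribute their day counts.
Then 1 day into May 2010.
Total: 17 + 30 + 31 + 30 + 31 + 31 + 30 + 31 + 30 + 31 + 31 + 28 + 31 + 30 + 31 + 30 + 31 + 31 + 30 + 31 + 30 + 31 + 31 + 29 + 31 + 30 + 31 + 30 + 31 + 31 + 30 + 31 + 30 + 31 + 31 + 28 + 31 + 30 + 31 + 30 + 31 + 31 + 30 + 31 + 30 + 31 + 31 + 28 + 31 + 30 + 1 = 1509.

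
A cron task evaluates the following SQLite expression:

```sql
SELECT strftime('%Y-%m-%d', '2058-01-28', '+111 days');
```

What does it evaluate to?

First apply '+111 days': 2058-01-28 → 2058-05-19.
`%Y-%m-%d` extracts the ISO date: 2058-05-19.

2058-05-19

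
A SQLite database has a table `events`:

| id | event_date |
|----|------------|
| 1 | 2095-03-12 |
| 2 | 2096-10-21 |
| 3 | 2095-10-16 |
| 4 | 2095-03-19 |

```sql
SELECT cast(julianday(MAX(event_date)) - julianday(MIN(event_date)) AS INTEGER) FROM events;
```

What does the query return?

589

MIN = 2095-03-12, MAX = 2096-10-21.
19 days remain in March 2095 after the 12th (31 − 12).
Full months from April 2095 through September 2096 contribute their day counts.
Then 21 days into October 2096.
Total: 19 + 30 + 31 + 30 + 31 + 31 + 30 + 31 + 30 + 31 + 31 + 29 + 31 + 30 + 31 + 30 + 31 + 31 + 30 + 21 = 589.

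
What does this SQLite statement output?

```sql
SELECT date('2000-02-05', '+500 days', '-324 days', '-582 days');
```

Applying '+500 days' to 2000-02-05: counting 500 days forward gives 2001-06-19.
Applying '-324 days' to 2001-06-19: counting 324 days back gives 2000-07-30.
Applying '-582 days' to 2000-07-30: counting 582 days back gives 1998-12-26.

1998-12-26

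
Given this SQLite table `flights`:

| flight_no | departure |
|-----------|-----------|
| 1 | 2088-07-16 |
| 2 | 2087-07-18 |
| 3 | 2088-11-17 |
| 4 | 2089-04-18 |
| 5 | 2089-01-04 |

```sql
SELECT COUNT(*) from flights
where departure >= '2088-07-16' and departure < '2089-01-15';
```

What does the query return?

3

Rows in [2088-07-16, 2089-01-15): 2088-07-16, 2088-11-17, 2089-01-04 → 3 rows.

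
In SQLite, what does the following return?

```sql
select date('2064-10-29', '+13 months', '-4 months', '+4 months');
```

Adding +13 months to 2064-10-29 gives 2065-11-29.
Adding -4 months to 2065-11-29 gives 2065-07-29.
Adding +4 months to 2065-07-29 gives 2065-11-29.

2065-11-29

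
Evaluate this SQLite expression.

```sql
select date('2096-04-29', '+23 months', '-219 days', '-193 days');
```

Adding +23 months to 2096-04-29 gives 2098-03-29.
Applying '-219 days' to 2098-03-29: counting 219 days back gives 2097-08-22.
Applying '-193 days' to 2097-08-22: counting 193 days back gives 2097-02-10.

2097-02-10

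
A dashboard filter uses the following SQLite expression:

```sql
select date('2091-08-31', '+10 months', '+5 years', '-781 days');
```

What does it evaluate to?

2095-05-12

Adding +10 months to 2091-08-31 targets 2092-06-31. June 2092 has only 30 days, so SQLite normalizes the 1-day overflow forward to 2092-07-01.
Adding +5 years to 2092-07-01 gives 2097-07-01.
Applying '-781 days' to 2097-07-01: counting 781 days back gives 2095-05-12.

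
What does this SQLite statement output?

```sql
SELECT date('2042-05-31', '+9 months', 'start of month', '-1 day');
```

Adding +9 months to 2042-05-31 targets 2043-02-31. February 2043 has only 28 days, so SQLite normalizes the 3-day overflow forward to 2043-03-03.
`start of month` rewinds 2043-03-03 to 2043-03-01.
Going back 1 day from 2043-03-01 reaches 2043-02-28 (last day of February, 28 days).

2043-02-28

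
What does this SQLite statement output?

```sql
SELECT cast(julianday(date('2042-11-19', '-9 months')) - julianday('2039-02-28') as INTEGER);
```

Adding -9 months to 2042-11-19 gives 2042-02-19.
0 days remain in February 2039 after the 28th (28 − 28).
Full months from March 2039 through January 2042 contribute their day counts.
Then 19 days into February 2042.
Total: 0 + 31 + 30 + 31 + 30 + 31 + 31 + 30 + 31 + 30 + 31 + 31 + 29 + 31 + 30 + 31 + 30 + 31 + 31 + 30 + 31 + 30 + 31 + 31 + 28 + 31 + 30 + 31 + 30 + 31 + 31 + 30 + 31 + 30 + 31 + 31 + 19 = 1087.

1087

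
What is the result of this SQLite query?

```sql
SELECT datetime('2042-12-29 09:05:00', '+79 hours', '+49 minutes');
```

+79 hours from 2042-12-29 09:05:00 is 2043-01-01 16:05:00 (crosses midnight).
+49 minutes from 2043-01-01 16:05:00 is 2043-01-01 16:54:00.

2043-01-01 16:54:00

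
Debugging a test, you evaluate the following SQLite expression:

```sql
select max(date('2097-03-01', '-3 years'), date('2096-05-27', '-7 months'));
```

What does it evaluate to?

2095-10-27

date('2097-03-01', '-3 years') → 2094-03-01.
date('2096-05-27', '-7 months') → 2095-10-27.
Later of the two is 2095-10-27.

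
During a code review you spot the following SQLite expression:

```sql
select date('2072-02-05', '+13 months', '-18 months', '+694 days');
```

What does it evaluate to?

2073-07-30

Adding +13 months to 2072-02-05 gives 2073-03-05.
Adding -18 months to 2073-03-05 gives 2071-09-05.
Applying '+694 days' to 2071-09-05: counting 694 days forward gives 2073-07-30.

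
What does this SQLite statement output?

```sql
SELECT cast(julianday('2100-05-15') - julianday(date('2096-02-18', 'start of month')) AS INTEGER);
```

`start of month` rewinds 2096-02-18 to 2096-02-01.
28 days remain in February 2096 after the 1st (29 − 1).
Full months from March 2096 through April 2100 contribute their day counts.
Then 15 days into May 2100.
Total: 28 + 31 + 30 + 31 + 30 + 31 + 31 + 30 + 31 + 30 + 31 + 31 + 28 + 31 + 30 + 31 + 30 + 31 + 31 + 30 + 31 + 30 + 31 + 31 + 28 + 31 + 30 + 31 + 30 + 31 + 31 + 30 + 31 + 30 + 31 + 31 + 28 + 31 + 30 + 31 + 30 + 31 + 31 + 30 + 31 + 30 + 31 + 31 + 28 + 31 + 30 + 15 = 1564.

1564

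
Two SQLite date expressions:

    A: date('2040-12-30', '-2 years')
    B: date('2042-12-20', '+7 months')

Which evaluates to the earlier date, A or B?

A = 2038-12-30.
B = 2043-07-20.
A is earlier.

A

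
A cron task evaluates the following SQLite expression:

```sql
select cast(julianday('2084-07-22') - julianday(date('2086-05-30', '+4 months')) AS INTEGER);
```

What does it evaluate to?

Adding +4 months to 2086-05-30 gives 2086-09-30.
9 days remain in July 2084 after the 22nd (31 − 22).
Full months from August 2084 through August 2086 contribute their day counts.
Then 30 days into September 2086.
Total: 9 + 31 + 30 + 31 + 30 + 31 + 31 + 28 + 31 + 30 + 31 + 30 + 31 + 31 + 30 + 31 + 30 + 31 + 31 + 28 + 31 + 30 + 31 + 30 + 31 + 31 + 30 = 800.
The subtraction is earlier − later, so the result is −800 → -800.

-800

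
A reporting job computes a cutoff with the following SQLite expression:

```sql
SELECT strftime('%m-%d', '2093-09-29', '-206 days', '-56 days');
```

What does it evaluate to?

01-10

First apply '-206 days', '-56 days': 2093-09-29 → 2093-01-10.
`%m-%d` extracts the month-day: 01-10.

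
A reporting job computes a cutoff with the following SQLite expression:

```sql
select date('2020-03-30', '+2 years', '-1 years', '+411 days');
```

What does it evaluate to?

2022-05-15

Adding +2 years to 2020-03-30 gives 2022-03-30.
Adding -1 year to 2022-03-30 gives 2021-03-30.
Applying '+411 days' to 2021-03-30: counting 411 days forward gives 2022-05-15.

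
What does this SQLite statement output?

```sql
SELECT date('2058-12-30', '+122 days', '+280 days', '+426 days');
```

Applying '+122 days' to 2058-12-30: counting 122 days forward gives 2059-05-01.
Applying '+280 days' to 2059-05-01: counting 280 days forward gives 2060-02-05.
Applying '+426 days' to 2060-02-05: counting 426 days forward gives 2061-04-06.

2061-04-06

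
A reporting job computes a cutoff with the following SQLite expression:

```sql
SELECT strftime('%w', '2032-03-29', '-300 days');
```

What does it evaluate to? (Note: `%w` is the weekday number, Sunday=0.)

2

First apply '-300 days': 2032-03-29 → 2031-06-03.
2031-06-03 is a Tuesday; with Sunday=0 that is 2.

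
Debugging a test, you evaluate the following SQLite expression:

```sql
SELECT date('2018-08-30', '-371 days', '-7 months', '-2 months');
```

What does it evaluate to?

2016-11-24

Applying '-371 days' to 2018-08-30: counting 371 days back gives 2017-08-24.
Adding -7 months to 2017-08-24 gives 2017-01-24.
Adding -2 months to 2017-01-24 gives 2016-11-24.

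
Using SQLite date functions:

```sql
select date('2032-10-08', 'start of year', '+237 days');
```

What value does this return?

`start of year` rewinds 2032-10-08 to 2032-01-01.
Applying '+237 days' to 2032-01-01: counting 237 days forward gives 2032-08-25.

2032-08-25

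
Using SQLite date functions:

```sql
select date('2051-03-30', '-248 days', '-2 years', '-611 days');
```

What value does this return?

2046-11-22

Applying '-248 days' to 2051-03-30: counting 248 days back gives 2050-07-25.
Adding -2 years to 2050-07-25 gives 2048-07-25.
Applying '-611 days' to 2048-07-25: counting 611 days back gives 2046-11-22.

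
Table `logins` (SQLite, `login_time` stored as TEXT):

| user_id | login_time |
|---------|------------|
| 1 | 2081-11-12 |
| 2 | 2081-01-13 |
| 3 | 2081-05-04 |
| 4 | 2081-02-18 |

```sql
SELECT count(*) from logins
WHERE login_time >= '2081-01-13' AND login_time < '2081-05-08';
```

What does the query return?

Rows in [2081-01-13, 2081-05-08): 2081-01-13, 2081-05-04, 2081-02-18 → 3 rows.

3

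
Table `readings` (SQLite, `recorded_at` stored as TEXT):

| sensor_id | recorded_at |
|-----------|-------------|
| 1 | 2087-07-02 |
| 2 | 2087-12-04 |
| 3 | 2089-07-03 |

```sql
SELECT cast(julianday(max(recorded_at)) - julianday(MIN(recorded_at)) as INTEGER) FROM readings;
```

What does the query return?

732

MIN = 2087-07-02, MAX = 2089-07-03.
29 days remain in July 2087 after the 2nd (31 − 2).
Full months from August 2087 through June 2089 contribute their day counts.
Then 3 days into July 2089.
Total: 29 + 31 + 30 + 31 + 30 + 31 + 31 + 29 + 31 + 30 + 31 + 30 + 31 + 31 + 30 + 31 + 30 + 31 + 31 + 28 + 31 + 30 + 31 + 30 + 3 = 732.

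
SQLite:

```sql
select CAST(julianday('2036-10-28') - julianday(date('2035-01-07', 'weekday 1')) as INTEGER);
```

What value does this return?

`weekday 1` advances to the next Monday; 2035-01-07 is a Sunday, so it moves forward to 2035-01-08.
23 days remain in January 2035 after the 8th (31 − 8).
Full months from February 2035 through September 2036 contribute their day counts.
Then 28 days into October 2036.
Total: 23 + 28 + 31 + 30 + 31 + 30 + 31 + 31 + 30 + 31 + 30 + 31 + 31 + 29 + 31 + 30 + 31 + 30 + 31 + 31 + 30 + 28 = 659.

659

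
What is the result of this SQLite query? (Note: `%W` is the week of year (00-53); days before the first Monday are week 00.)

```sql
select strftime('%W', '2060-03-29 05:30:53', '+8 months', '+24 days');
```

51

First apply '+8 months', '+24 days': 2060-03-29 05:30:53 → 2060-12-23 05:30:53.
2060-12-23 is a Thursday. SQLite's %W counts Mondays since the year started; the result is 51.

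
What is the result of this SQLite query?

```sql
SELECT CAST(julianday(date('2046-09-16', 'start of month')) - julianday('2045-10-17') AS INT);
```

319

`start of month` rewinds 2046-09-16 to 2046-09-01.
14 days remain in October 2045 after the 17th (31 − 17).
Full months from November 2045 through August 2046 contribute their day counts.
Then 1 day into September 2046.
Total: 14 + 30 + 31 + 31 + 28 + 31 + 30 + 31 + 30 + 31 + 31 + 1 = 319.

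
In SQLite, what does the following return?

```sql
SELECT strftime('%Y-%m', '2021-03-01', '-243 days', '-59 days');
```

2020-05

First apply '-243 days', '-59 days': 2021-03-01 → 2020-05-03.
`%Y-%m` extracts the year-month: 2020-05.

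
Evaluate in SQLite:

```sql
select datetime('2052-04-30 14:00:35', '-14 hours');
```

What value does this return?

-14 hours from 2052-04-30 14:00:35 is 2052-04-30 00:00:35.

2052-04-30 00:00:35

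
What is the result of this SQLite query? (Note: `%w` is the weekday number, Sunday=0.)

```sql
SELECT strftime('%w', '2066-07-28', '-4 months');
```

First apply '-4 months': 2066-07-28 → 2066-03-28.
2066-03-28 is a Sunday; with Sunday=0 that is 0.

0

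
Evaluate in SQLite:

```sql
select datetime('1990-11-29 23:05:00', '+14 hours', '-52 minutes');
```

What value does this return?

+14 hours from 1990-11-29 23:05:00 is 1990-11-30 13:05:00 (crosses midnight).
-52 minutes from 1990-11-30 13:05:00 is 1990-11-30 12:13:00.

1990-11-30 12:13:00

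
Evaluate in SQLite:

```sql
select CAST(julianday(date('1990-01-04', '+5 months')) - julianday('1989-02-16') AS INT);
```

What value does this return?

Adding +5 months to 1990-01-04 gives 1990-06-04.
12 days remain in February 1989 after the 16th (28 − 16).
Full months from March 1989 through May 1990 contribute their day counts.
Then 4 days into June 1990.
Total: 12 + 31 + 30 + 31 + 30 + 31 + 31 + 30 + 31 + 30 + 31 + 31 + 28 + 31 + 30 + 31 + 4 = 473.

473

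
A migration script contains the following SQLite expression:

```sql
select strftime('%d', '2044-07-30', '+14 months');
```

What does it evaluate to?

First apply '+14 months': 2044-07-30 → 2045-09-30.
`%d` extracts the 2-digit day of month: 30.

30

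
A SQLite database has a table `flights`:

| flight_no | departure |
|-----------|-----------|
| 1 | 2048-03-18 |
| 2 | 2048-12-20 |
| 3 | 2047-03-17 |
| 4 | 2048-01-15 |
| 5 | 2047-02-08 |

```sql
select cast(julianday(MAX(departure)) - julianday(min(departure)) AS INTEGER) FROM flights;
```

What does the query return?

681

MIN = 2047-02-08, MAX = 2048-12-20.
20 days remain in February 2047 after the 8th (28 − 8).
Full months from March 2047 through November 2048 contribute their day counts.
Then 20 days into December 2048.
Total: 20 + 31 + 30 + 31 + 30 + 31 + 31 + 30 + 31 + 30 + 31 + 31 + 29 + 31 + 30 + 31 + 30 + 31 + 31 + 30 + 31 + 30 + 20 = 681.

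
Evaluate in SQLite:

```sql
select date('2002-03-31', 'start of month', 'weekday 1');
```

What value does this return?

`start of month` rewinds 2002-03-31 to 2002-03-01.
`weekday 1` advances to the next Monday; 2002-03-01 is a Friday, so it moves forward to 2002-03-04.

2002-03-04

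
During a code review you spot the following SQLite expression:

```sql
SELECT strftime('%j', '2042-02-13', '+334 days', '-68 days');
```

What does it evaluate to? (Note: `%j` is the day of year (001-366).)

First apply '+334 days', '-68 days': 2042-02-13 → 2042-11-06.
Day-of-year for 2042-11-06: days since 2042-01-01 inclusive = 310, zero-padded to 310.

310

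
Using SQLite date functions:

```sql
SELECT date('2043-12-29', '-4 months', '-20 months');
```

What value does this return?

Adding -4 months to 2043-12-29 gives 2043-08-29.
Adding -20 months to 2043-08-29 gives 2041-12-29.

2041-12-29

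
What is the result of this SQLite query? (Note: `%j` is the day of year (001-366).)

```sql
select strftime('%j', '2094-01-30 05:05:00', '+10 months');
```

First apply '+10 months': 2094-01-30 05:05:00 → 2094-11-30 05:05:00.
Day-of-year for 2094-11-30: days since 2094-01-01 inclusive = 334, zero-padded to 334.

334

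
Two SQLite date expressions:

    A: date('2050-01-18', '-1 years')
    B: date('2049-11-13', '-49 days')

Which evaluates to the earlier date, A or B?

A

A = 2049-01-18.
B = 2049-09-25.
A is earlier.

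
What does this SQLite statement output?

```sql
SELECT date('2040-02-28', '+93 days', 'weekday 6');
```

Applying '+93 days' to 2040-02-28: counting 93 days forward gives 2040-05-31.
`weekday 6` advances to the next Saturday; 2040-05-31 is a Thursday, so it moves forward to 2040-06-02.

2040-06-02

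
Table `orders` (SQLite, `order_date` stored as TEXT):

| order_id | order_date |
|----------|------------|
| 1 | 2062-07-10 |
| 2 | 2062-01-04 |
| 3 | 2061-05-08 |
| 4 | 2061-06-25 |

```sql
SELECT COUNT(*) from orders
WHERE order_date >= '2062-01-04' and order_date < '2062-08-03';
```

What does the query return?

2

Rows in [2062-01-04, 2062-08-03): 2062-07-10, 2062-01-04 → 2 rows.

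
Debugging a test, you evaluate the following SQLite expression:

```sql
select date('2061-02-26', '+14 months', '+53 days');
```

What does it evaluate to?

Adding +14 months to 2061-02-26 gives 2062-04-26.
Applying '+53 days' to 2062-04-26: counting 53 days forward gives 2062-06-18.

2062-06-18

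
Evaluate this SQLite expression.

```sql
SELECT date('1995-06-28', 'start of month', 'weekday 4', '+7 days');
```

`start of month` rewinds 1995-06-28 to 1995-06-01.
`weekday 4` advances to the next Thursday; 1995-06-01 is already a Thursday, so it stays at 1995-06-01.
Advancing 7 more days within June lands on 1995-06-08.

1995-06-08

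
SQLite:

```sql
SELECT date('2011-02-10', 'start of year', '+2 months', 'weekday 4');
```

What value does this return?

`start of year` rewinds 2011-02-10 to 2011-01-01.
Adding +2 months to 2011-01-01 gives 2011-03-01.
`weekday 4` advances to the next Thursday; 2011-03-01 is a Tuesday, so it moves forward to 2011-03-03.

2011-03-03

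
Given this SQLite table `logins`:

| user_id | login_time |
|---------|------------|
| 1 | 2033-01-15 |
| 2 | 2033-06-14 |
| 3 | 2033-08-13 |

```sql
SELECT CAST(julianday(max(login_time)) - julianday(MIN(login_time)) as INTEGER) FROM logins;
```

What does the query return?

MIN = 2033-01-15, MAX = 2033-08-13.
16 days remain in January 2033 after the 15th (31 − 15).
Full months from February 2033 through July 2033 contribute their day counts.
Then 13 days into August 2033.
Total: 16 + 28 + 31 + 30 + 31 + 30 + 31 + 13 = 210.

210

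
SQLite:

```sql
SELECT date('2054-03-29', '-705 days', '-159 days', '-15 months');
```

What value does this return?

2050-08-16

Applying '-705 days' to 2054-03-29: counting 705 days back gives 2052-04-23.
Applying '-159 days' to 2052-04-23: counting 159 days back gives 2051-11-16.
Adding -15 months to 2051-11-16 gives 2050-08-16.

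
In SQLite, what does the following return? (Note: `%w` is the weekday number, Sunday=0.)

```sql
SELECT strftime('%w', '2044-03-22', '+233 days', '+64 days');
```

5

First apply '+233 days', '+64 days': 2044-03-22 → 2045-01-13.
2045-01-13 is a Friday; with Sunday=0 that is 5.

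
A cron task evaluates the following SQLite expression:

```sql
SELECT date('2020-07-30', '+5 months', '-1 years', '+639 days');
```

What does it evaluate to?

Adding +5 months to 2020-07-30 gives 2020-12-30.
Adding -1 year to 2020-12-30 gives 2019-12-30.
Applying '+639 days' to 2019-12-30: counting 639 days forward gives 2021-09-29.

2021-09-29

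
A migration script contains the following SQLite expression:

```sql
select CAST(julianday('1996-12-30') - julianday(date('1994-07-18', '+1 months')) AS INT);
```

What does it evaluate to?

865

Adding +1 month to 1994-07-18 gives 1994-08-18.
13 days remain in August 1994 after the 18th (31 − 18).
Full months from September 1994 through November 1996 contribute their day counts.
Then 30 days into December 1996.
Total: 13 + 30 + 31 + 30 + 31 + 31 + 28 + 31 + 30 + 31 + 30 + 31 + 31 + 30 + 31 + 30 + 31 + 31 + 29 + 31 + 30 + 31 + 30 + 31 + 31 + 30 + 31 + 30 + 30 = 865.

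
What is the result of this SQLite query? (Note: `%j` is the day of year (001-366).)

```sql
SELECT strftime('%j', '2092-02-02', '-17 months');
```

245

First apply '-17 months': 2092-02-02 → 2090-09-02.
Day-of-year for 2090-09-02: days since 2090-01-01 inclusive = 245, zero-padded to 245.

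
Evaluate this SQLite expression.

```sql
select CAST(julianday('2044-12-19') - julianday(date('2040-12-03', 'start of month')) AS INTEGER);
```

1479

`start of month` rewinds 2040-12-03 to 2040-12-01.
30 days remain in December 2040 after the 1st (31 − 1).
Full months from January 2041 through November 2044 contribute their day counts.
Then 19 days into December 2044.
Total: 30 + 31 + 28 + 31 + 30 + 31 + 30 + 31 + 31 + 30 + 31 + 30 + 31 + 31 + 28 + 31 + 30 + 31 + 30 + 31 + 31 + 30 + 31 + 30 + 31 + 31 + 28 + 31 + 30 + 31 + 30 + 31 + 31 + 30 + 31 + 30 + 31 + 31 + 29 + 31 + 30 + 31 + 30 + 31 + 31 + 30 + 31 + 30 + 19 = 1479.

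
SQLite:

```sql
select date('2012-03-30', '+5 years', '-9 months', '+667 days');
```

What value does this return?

Adding +5 years to 2012-03-30 gives 2017-03-30.
Adding -9 months to 2017-03-30 gives 2016-06-30.
Applying '+667 days' to 2016-06-30: counting 667 days forward gives 2018-04-28.

2018-04-28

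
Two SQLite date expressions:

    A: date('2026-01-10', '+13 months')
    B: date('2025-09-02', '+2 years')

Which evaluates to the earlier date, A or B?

A = 2027-02-10.
B = 2027-09-02.
A is earlier.

A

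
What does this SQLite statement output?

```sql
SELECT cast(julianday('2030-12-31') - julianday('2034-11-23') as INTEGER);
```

-1423

0 days remain in December 2030 after the 31st (31 − 31).
Full months from January 2031 through October 2034 contribute their day counts.
Then 23 days into November 2034.
Total: 0 + 31 + 28 + 31 + 30 + 31 + 30 + 31 + 31 + 30 + 31 + 30 + 31 + 31 + 29 + 31 + 30 + 31 + 30 + 31 + 31 + 30 + 31 + 30 + 31 + 31 + 28 + 31 + 30 + 31 + 30 + 31 + 31 + 30 + 31 + 30 + 31 + 31 + 28 + 31 + 30 + 31 + 30 + 31 + 31 + 30 + 31 + 23 = 1423.
The subtraction is earlier − later, so the result is −1423 → -1423.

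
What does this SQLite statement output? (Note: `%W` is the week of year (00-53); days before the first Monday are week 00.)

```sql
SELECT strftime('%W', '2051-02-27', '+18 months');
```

35

First apply '+18 months': 2051-02-27 → 2052-08-27.
2052-08-27 is a Tuesday. SQLite's %W counts Mondays since the year started; the result is 35.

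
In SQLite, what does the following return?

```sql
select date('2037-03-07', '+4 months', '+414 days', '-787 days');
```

Adding +4 months to 2037-03-07 gives 2037-07-07.
Applying '+414 days' to 2037-07-07: counting 414 days forward gives 2038-08-25.
Applying '-787 days' to 2038-08-25: counting 787 days back gives 2036-06-29.

2036-06-29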